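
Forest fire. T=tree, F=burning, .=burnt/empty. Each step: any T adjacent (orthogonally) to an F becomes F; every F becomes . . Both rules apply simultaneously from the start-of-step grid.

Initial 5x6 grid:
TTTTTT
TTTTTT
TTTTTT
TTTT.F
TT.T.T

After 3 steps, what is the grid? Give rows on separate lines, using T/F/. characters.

Step 1: 2 trees catch fire, 1 burn out
  TTTTTT
  TTTTTT
  TTTTTF
  TTTT..
  TT.T.F
Step 2: 2 trees catch fire, 2 burn out
  TTTTTT
  TTTTTF
  TTTTF.
  TTTT..
  TT.T..
Step 3: 3 trees catch fire, 2 burn out
  TTTTTF
  TTTTF.
  TTTF..
  TTTT..
  TT.T..

TTTTTF
TTTTF.
TTTF..
TTTT..
TT.T..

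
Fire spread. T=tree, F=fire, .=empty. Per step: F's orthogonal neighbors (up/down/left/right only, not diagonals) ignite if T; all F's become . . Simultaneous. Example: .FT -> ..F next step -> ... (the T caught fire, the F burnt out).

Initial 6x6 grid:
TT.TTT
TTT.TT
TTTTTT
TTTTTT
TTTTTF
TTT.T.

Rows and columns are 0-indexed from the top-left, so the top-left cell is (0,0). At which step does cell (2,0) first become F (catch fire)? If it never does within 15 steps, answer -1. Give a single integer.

Step 1: cell (2,0)='T' (+2 fires, +1 burnt)
Step 2: cell (2,0)='T' (+4 fires, +2 burnt)
Step 3: cell (2,0)='T' (+4 fires, +4 burnt)
Step 4: cell (2,0)='T' (+6 fires, +4 burnt)
Step 5: cell (2,0)='T' (+5 fires, +6 burnt)
Step 6: cell (2,0)='T' (+5 fires, +5 burnt)
Step 7: cell (2,0)='F' (+2 fires, +5 burnt)
  -> target ignites at step 7
Step 8: cell (2,0)='.' (+2 fires, +2 burnt)
Step 9: cell (2,0)='.' (+1 fires, +2 burnt)
Step 10: cell (2,0)='.' (+0 fires, +1 burnt)
  fire out at step 10

7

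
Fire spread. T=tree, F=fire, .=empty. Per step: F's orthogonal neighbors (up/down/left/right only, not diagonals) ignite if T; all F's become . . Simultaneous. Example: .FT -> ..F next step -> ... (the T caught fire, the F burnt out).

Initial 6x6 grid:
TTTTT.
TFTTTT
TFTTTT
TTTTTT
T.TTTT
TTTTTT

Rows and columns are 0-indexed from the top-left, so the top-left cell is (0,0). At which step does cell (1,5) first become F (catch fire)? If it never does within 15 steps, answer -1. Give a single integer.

Step 1: cell (1,5)='T' (+6 fires, +2 burnt)
Step 2: cell (1,5)='T' (+6 fires, +6 burnt)
Step 3: cell (1,5)='T' (+6 fires, +6 burnt)
Step 4: cell (1,5)='F' (+7 fires, +6 burnt)
  -> target ignites at step 4
Step 5: cell (1,5)='.' (+4 fires, +7 burnt)
Step 6: cell (1,5)='.' (+2 fires, +4 burnt)
Step 7: cell (1,5)='.' (+1 fires, +2 burnt)
Step 8: cell (1,5)='.' (+0 fires, +1 burnt)
  fire out at step 8

4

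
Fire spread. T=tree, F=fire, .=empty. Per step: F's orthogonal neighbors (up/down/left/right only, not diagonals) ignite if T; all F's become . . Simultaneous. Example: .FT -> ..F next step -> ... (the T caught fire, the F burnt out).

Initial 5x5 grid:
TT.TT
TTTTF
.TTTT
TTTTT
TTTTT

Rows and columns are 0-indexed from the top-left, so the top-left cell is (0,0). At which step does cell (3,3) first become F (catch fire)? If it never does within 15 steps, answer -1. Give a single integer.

Step 1: cell (3,3)='T' (+3 fires, +1 burnt)
Step 2: cell (3,3)='T' (+4 fires, +3 burnt)
Step 3: cell (3,3)='F' (+4 fires, +4 burnt)
  -> target ignites at step 3
Step 4: cell (3,3)='.' (+5 fires, +4 burnt)
Step 5: cell (3,3)='.' (+3 fires, +5 burnt)
Step 6: cell (3,3)='.' (+2 fires, +3 burnt)
Step 7: cell (3,3)='.' (+1 fires, +2 burnt)
Step 8: cell (3,3)='.' (+0 fires, +1 burnt)
  fire out at step 8

3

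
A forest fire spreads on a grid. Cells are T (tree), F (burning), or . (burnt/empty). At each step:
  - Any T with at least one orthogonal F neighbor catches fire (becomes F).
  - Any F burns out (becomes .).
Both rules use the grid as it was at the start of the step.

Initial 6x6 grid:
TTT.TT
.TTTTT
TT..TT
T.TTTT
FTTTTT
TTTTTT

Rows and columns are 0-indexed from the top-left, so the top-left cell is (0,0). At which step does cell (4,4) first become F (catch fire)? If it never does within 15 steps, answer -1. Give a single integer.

Step 1: cell (4,4)='T' (+3 fires, +1 burnt)
Step 2: cell (4,4)='T' (+3 fires, +3 burnt)
Step 3: cell (4,4)='T' (+4 fires, +3 burnt)
Step 4: cell (4,4)='F' (+4 fires, +4 burnt)
  -> target ignites at step 4
Step 5: cell (4,4)='.' (+5 fires, +4 burnt)
Step 6: cell (4,4)='.' (+6 fires, +5 burnt)
Step 7: cell (4,4)='.' (+2 fires, +6 burnt)
Step 8: cell (4,4)='.' (+2 fires, +2 burnt)
Step 9: cell (4,4)='.' (+1 fires, +2 burnt)
Step 10: cell (4,4)='.' (+0 fires, +1 burnt)
  fire out at step 10

4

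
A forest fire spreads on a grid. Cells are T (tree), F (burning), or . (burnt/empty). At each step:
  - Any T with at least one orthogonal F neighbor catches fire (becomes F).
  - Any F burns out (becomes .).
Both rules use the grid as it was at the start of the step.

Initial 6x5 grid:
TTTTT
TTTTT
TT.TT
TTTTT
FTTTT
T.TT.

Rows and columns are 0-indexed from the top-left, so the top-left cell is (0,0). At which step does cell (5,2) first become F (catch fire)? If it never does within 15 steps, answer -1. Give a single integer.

Step 1: cell (5,2)='T' (+3 fires, +1 burnt)
Step 2: cell (5,2)='T' (+3 fires, +3 burnt)
Step 3: cell (5,2)='F' (+5 fires, +3 burnt)
  -> target ignites at step 3
Step 4: cell (5,2)='.' (+5 fires, +5 burnt)
Step 5: cell (5,2)='.' (+4 fires, +5 burnt)
Step 6: cell (5,2)='.' (+3 fires, +4 burnt)
Step 7: cell (5,2)='.' (+2 fires, +3 burnt)
Step 8: cell (5,2)='.' (+1 fires, +2 burnt)
Step 9: cell (5,2)='.' (+0 fires, +1 burnt)
  fire out at step 9

3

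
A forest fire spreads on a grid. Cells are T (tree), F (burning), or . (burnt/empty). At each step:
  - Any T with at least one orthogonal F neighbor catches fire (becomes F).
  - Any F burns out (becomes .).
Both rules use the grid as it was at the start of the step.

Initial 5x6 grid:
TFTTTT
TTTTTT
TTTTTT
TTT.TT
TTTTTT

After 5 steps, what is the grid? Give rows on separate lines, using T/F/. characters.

Step 1: 3 trees catch fire, 1 burn out
  F.FTTT
  TFTTTT
  TTTTTT
  TTT.TT
  TTTTTT
Step 2: 4 trees catch fire, 3 burn out
  ...FTT
  F.FTTT
  TFTTTT
  TTT.TT
  TTTTTT
Step 3: 5 trees catch fire, 4 burn out
  ....FT
  ...FTT
  F.FTTT
  TFT.TT
  TTTTTT
Step 4: 6 trees catch fire, 5 burn out
  .....F
  ....FT
  ...FTT
  F.F.TT
  TFTTTT
Step 5: 4 trees catch fire, 6 burn out
  ......
  .....F
  ....FT
  ....TT
  F.FTTT

......
.....F
....FT
....TT
F.FTTT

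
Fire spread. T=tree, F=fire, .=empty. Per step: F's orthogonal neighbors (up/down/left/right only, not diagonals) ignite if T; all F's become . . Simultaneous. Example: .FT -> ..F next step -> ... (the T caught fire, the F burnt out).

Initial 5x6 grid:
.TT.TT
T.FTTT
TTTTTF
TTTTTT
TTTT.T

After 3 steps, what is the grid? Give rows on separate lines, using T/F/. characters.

Step 1: 6 trees catch fire, 2 burn out
  .TF.TT
  T..FTF
  TTFTF.
  TTTTTF
  TTTT.T
Step 2: 8 trees catch fire, 6 burn out
  .F..TF
  T...F.
  TF.F..
  TTFTF.
  TTTT.F
Step 3: 5 trees catch fire, 8 burn out
  ....F.
  T.....
  F.....
  TF.F..
  TTFT..

....F.
T.....
F.....
TF.F..
TTFT..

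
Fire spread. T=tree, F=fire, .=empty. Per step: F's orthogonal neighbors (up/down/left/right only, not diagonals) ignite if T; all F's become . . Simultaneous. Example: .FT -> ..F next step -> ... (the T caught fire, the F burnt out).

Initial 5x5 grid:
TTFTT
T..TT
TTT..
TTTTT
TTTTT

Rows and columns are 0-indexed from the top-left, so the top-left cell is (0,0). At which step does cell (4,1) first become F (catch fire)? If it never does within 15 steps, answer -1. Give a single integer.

Step 1: cell (4,1)='T' (+2 fires, +1 burnt)
Step 2: cell (4,1)='T' (+3 fires, +2 burnt)
Step 3: cell (4,1)='T' (+2 fires, +3 burnt)
Step 4: cell (4,1)='T' (+1 fires, +2 burnt)
Step 5: cell (4,1)='T' (+2 fires, +1 burnt)
Step 6: cell (4,1)='T' (+3 fires, +2 burnt)
Step 7: cell (4,1)='F' (+2 fires, +3 burnt)
  -> target ignites at step 7
Step 8: cell (4,1)='.' (+2 fires, +2 burnt)
Step 9: cell (4,1)='.' (+2 fires, +2 burnt)
Step 10: cell (4,1)='.' (+1 fires, +2 burnt)
Step 11: cell (4,1)='.' (+0 fires, +1 burnt)
  fire out at step 11

7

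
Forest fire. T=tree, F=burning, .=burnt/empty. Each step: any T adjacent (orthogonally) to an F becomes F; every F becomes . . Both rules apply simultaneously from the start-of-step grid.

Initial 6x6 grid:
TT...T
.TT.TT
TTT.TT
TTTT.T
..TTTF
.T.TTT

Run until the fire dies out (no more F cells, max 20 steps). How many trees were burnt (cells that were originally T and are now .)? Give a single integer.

Answer: 23

Derivation:
Step 1: +3 fires, +1 burnt (F count now 3)
Step 2: +3 fires, +3 burnt (F count now 3)
Step 3: +5 fires, +3 burnt (F count now 5)
Step 4: +3 fires, +5 burnt (F count now 3)
Step 5: +2 fires, +3 burnt (F count now 2)
Step 6: +3 fires, +2 burnt (F count now 3)
Step 7: +2 fires, +3 burnt (F count now 2)
Step 8: +1 fires, +2 burnt (F count now 1)
Step 9: +1 fires, +1 burnt (F count now 1)
Step 10: +0 fires, +1 burnt (F count now 0)
Fire out after step 10
Initially T: 24, now '.': 35
Total burnt (originally-T cells now '.'): 23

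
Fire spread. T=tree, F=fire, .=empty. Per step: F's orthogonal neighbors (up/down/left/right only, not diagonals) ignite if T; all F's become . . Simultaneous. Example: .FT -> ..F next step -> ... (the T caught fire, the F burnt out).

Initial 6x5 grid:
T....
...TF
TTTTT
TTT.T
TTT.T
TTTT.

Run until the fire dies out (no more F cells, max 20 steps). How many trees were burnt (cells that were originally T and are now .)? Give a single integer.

Step 1: +2 fires, +1 burnt (F count now 2)
Step 2: +2 fires, +2 burnt (F count now 2)
Step 3: +2 fires, +2 burnt (F count now 2)
Step 4: +2 fires, +2 burnt (F count now 2)
Step 5: +3 fires, +2 burnt (F count now 3)
Step 6: +3 fires, +3 burnt (F count now 3)
Step 7: +3 fires, +3 burnt (F count now 3)
Step 8: +1 fires, +3 burnt (F count now 1)
Step 9: +0 fires, +1 burnt (F count now 0)
Fire out after step 9
Initially T: 19, now '.': 29
Total burnt (originally-T cells now '.'): 18

Answer: 18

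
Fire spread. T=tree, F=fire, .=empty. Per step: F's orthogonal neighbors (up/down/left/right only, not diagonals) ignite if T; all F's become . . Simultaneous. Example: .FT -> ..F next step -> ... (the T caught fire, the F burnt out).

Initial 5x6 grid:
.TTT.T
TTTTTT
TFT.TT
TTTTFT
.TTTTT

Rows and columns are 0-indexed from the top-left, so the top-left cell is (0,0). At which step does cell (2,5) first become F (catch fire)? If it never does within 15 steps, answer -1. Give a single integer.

Step 1: cell (2,5)='T' (+8 fires, +2 burnt)
Step 2: cell (2,5)='F' (+10 fires, +8 burnt)
  -> target ignites at step 2
Step 3: cell (2,5)='.' (+4 fires, +10 burnt)
Step 4: cell (2,5)='.' (+2 fires, +4 burnt)
Step 5: cell (2,5)='.' (+0 fires, +2 burnt)
  fire out at step 5

2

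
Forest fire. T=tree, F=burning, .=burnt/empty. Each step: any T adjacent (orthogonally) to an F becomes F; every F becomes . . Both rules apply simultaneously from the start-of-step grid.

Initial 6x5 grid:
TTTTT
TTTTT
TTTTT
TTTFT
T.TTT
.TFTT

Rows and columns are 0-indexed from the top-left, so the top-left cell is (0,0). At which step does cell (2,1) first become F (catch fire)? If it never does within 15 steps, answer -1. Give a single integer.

Step 1: cell (2,1)='T' (+7 fires, +2 burnt)
Step 2: cell (2,1)='T' (+6 fires, +7 burnt)
Step 3: cell (2,1)='F' (+5 fires, +6 burnt)
  -> target ignites at step 3
Step 4: cell (2,1)='.' (+5 fires, +5 burnt)
Step 5: cell (2,1)='.' (+2 fires, +5 burnt)
Step 6: cell (2,1)='.' (+1 fires, +2 burnt)
Step 7: cell (2,1)='.' (+0 fires, +1 burnt)
  fire out at step 7

3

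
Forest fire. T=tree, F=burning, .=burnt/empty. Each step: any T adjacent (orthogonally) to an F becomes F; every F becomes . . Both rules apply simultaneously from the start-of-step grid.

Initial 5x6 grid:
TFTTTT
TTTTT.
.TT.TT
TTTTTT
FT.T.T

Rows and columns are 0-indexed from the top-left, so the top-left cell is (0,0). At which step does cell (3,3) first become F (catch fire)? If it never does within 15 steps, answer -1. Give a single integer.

Step 1: cell (3,3)='T' (+5 fires, +2 burnt)
Step 2: cell (3,3)='T' (+5 fires, +5 burnt)
Step 3: cell (3,3)='T' (+4 fires, +5 burnt)
Step 4: cell (3,3)='F' (+3 fires, +4 burnt)
  -> target ignites at step 4
Step 5: cell (3,3)='.' (+3 fires, +3 burnt)
Step 6: cell (3,3)='.' (+2 fires, +3 burnt)
Step 7: cell (3,3)='.' (+1 fires, +2 burnt)
Step 8: cell (3,3)='.' (+0 fires, +1 burnt)
  fire out at step 8

4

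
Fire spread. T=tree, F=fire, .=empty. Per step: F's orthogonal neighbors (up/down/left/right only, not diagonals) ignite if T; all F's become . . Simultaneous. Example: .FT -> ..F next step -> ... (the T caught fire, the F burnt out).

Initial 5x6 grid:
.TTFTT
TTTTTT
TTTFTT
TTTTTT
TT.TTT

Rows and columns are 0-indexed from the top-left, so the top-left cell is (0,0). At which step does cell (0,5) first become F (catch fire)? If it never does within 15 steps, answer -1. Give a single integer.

Step 1: cell (0,5)='T' (+6 fires, +2 burnt)
Step 2: cell (0,5)='F' (+9 fires, +6 burnt)
  -> target ignites at step 2
Step 3: cell (0,5)='.' (+6 fires, +9 burnt)
Step 4: cell (0,5)='.' (+4 fires, +6 burnt)
Step 5: cell (0,5)='.' (+1 fires, +4 burnt)
Step 6: cell (0,5)='.' (+0 fires, +1 burnt)
  fire out at step 6

2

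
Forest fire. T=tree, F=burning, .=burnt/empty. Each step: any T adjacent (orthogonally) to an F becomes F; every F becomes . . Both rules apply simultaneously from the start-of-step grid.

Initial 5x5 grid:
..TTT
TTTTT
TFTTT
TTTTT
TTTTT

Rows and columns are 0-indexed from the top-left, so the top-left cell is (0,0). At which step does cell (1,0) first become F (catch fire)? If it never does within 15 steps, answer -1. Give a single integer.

Step 1: cell (1,0)='T' (+4 fires, +1 burnt)
Step 2: cell (1,0)='F' (+6 fires, +4 burnt)
  -> target ignites at step 2
Step 3: cell (1,0)='.' (+6 fires, +6 burnt)
Step 4: cell (1,0)='.' (+4 fires, +6 burnt)
Step 5: cell (1,0)='.' (+2 fires, +4 burnt)
Step 6: cell (1,0)='.' (+0 fires, +2 burnt)
  fire out at step 6

2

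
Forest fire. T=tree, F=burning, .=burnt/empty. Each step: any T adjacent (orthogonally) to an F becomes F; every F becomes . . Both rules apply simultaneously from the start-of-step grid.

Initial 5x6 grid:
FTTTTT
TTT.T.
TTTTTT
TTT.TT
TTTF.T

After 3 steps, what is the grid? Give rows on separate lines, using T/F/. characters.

Step 1: 3 trees catch fire, 2 burn out
  .FTTTT
  FTT.T.
  TTTTTT
  TTT.TT
  TTF..T
Step 2: 5 trees catch fire, 3 burn out
  ..FTTT
  .FT.T.
  FTTTTT
  TTF.TT
  TF...T
Step 3: 7 trees catch fire, 5 burn out
  ...FTT
  ..F.T.
  .FFTTT
  FF..TT
  F....T

...FTT
..F.T.
.FFTTT
FF..TT
F....T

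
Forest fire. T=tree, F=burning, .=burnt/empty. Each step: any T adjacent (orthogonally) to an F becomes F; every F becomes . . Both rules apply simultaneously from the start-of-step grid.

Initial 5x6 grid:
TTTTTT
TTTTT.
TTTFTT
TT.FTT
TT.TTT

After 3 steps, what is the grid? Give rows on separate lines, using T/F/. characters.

Step 1: 5 trees catch fire, 2 burn out
  TTTTTT
  TTTFT.
  TTF.FT
  TT..FT
  TT.FTT
Step 2: 7 trees catch fire, 5 burn out
  TTTFTT
  TTF.F.
  TF...F
  TT...F
  TT..FT
Step 3: 6 trees catch fire, 7 burn out
  TTF.FT
  TF....
  F.....
  TF....
  TT...F

TTF.FT
TF....
F.....
TF....
TT...F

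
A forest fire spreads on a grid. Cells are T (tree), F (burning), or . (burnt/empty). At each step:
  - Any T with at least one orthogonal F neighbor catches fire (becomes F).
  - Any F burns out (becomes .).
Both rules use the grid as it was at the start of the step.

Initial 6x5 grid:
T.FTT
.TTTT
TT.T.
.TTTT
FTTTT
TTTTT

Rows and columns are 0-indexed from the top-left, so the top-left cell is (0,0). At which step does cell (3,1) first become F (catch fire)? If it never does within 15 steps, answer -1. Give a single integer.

Step 1: cell (3,1)='T' (+4 fires, +2 burnt)
Step 2: cell (3,1)='F' (+6 fires, +4 burnt)
  -> target ignites at step 2
Step 3: cell (3,1)='.' (+6 fires, +6 burnt)
Step 4: cell (3,1)='.' (+4 fires, +6 burnt)
Step 5: cell (3,1)='.' (+2 fires, +4 burnt)
Step 6: cell (3,1)='.' (+0 fires, +2 burnt)
  fire out at step 6

2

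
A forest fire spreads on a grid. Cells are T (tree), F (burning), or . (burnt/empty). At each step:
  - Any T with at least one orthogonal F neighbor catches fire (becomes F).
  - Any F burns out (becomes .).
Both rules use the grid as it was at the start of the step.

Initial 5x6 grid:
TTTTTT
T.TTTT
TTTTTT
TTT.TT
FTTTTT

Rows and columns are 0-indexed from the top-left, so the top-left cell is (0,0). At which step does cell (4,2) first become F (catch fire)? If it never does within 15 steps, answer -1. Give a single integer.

Step 1: cell (4,2)='T' (+2 fires, +1 burnt)
Step 2: cell (4,2)='F' (+3 fires, +2 burnt)
  -> target ignites at step 2
Step 3: cell (4,2)='.' (+4 fires, +3 burnt)
Step 4: cell (4,2)='.' (+3 fires, +4 burnt)
Step 5: cell (4,2)='.' (+5 fires, +3 burnt)
Step 6: cell (4,2)='.' (+4 fires, +5 burnt)
Step 7: cell (4,2)='.' (+3 fires, +4 burnt)
Step 8: cell (4,2)='.' (+2 fires, +3 burnt)
Step 9: cell (4,2)='.' (+1 fires, +2 burnt)
Step 10: cell (4,2)='.' (+0 fires, +1 burnt)
  fire out at step 10

2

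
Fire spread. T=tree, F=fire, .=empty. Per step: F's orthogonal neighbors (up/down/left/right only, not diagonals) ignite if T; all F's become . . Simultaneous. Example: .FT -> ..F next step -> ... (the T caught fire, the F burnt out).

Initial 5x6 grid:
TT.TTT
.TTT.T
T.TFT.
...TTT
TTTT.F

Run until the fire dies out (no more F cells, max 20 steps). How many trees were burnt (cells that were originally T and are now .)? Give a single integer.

Step 1: +5 fires, +2 burnt (F count now 5)
Step 2: +4 fires, +5 burnt (F count now 4)
Step 3: +3 fires, +4 burnt (F count now 3)
Step 4: +3 fires, +3 burnt (F count now 3)
Step 5: +3 fires, +3 burnt (F count now 3)
Step 6: +0 fires, +3 burnt (F count now 0)
Fire out after step 6
Initially T: 19, now '.': 29
Total burnt (originally-T cells now '.'): 18

Answer: 18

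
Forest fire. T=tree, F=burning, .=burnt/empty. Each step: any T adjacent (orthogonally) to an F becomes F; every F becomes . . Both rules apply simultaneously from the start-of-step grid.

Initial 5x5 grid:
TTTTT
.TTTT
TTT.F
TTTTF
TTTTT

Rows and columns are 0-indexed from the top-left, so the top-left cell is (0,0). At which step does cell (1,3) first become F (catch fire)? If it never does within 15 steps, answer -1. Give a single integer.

Step 1: cell (1,3)='T' (+3 fires, +2 burnt)
Step 2: cell (1,3)='F' (+4 fires, +3 burnt)
  -> target ignites at step 2
Step 3: cell (1,3)='.' (+5 fires, +4 burnt)
Step 4: cell (1,3)='.' (+5 fires, +5 burnt)
Step 5: cell (1,3)='.' (+3 fires, +5 burnt)
Step 6: cell (1,3)='.' (+1 fires, +3 burnt)
Step 7: cell (1,3)='.' (+0 fires, +1 burnt)
  fire out at step 7

2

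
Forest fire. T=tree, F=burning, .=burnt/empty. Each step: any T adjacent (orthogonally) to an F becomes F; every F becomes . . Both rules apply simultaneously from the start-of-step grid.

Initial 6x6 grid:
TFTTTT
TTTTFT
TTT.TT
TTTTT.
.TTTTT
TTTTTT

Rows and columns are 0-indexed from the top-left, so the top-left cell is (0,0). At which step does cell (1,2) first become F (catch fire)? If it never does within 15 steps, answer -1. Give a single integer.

Step 1: cell (1,2)='T' (+7 fires, +2 burnt)
Step 2: cell (1,2)='F' (+7 fires, +7 burnt)
  -> target ignites at step 2
Step 3: cell (1,2)='.' (+5 fires, +7 burnt)
Step 4: cell (1,2)='.' (+6 fires, +5 burnt)
Step 5: cell (1,2)='.' (+4 fires, +6 burnt)
Step 6: cell (1,2)='.' (+2 fires, +4 burnt)
Step 7: cell (1,2)='.' (+0 fires, +2 burnt)
  fire out at step 7

2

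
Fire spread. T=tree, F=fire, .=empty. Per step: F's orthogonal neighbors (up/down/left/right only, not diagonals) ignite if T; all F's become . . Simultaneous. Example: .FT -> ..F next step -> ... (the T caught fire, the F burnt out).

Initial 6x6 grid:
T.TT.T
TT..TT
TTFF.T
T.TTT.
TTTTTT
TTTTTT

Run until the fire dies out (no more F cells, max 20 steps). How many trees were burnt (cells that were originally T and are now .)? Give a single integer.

Step 1: +3 fires, +2 burnt (F count now 3)
Step 2: +5 fires, +3 burnt (F count now 5)
Step 3: +6 fires, +5 burnt (F count now 6)
Step 4: +5 fires, +6 burnt (F count now 5)
Step 5: +2 fires, +5 burnt (F count now 2)
Step 6: +0 fires, +2 burnt (F count now 0)
Fire out after step 6
Initially T: 27, now '.': 30
Total burnt (originally-T cells now '.'): 21

Answer: 21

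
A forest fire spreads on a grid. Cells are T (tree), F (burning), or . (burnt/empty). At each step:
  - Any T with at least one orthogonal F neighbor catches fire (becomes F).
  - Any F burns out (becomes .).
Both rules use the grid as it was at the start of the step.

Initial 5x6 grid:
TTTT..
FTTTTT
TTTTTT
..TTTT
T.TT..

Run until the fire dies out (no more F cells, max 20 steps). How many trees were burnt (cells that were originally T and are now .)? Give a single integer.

Answer: 21

Derivation:
Step 1: +3 fires, +1 burnt (F count now 3)
Step 2: +3 fires, +3 burnt (F count now 3)
Step 3: +3 fires, +3 burnt (F count now 3)
Step 4: +4 fires, +3 burnt (F count now 4)
Step 5: +4 fires, +4 burnt (F count now 4)
Step 6: +3 fires, +4 burnt (F count now 3)
Step 7: +1 fires, +3 burnt (F count now 1)
Step 8: +0 fires, +1 burnt (F count now 0)
Fire out after step 8
Initially T: 22, now '.': 29
Total burnt (originally-T cells now '.'): 21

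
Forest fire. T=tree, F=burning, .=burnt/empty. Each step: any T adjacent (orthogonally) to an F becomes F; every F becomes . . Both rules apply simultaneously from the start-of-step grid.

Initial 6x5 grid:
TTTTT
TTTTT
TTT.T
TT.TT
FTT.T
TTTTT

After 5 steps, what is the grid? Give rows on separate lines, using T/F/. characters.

Step 1: 3 trees catch fire, 1 burn out
  TTTTT
  TTTTT
  TTT.T
  FT.TT
  .FT.T
  FTTTT
Step 2: 4 trees catch fire, 3 burn out
  TTTTT
  TTTTT
  FTT.T
  .F.TT
  ..F.T
  .FTTT
Step 3: 3 trees catch fire, 4 burn out
  TTTTT
  FTTTT
  .FT.T
  ...TT
  ....T
  ..FTT
Step 4: 4 trees catch fire, 3 burn out
  FTTTT
  .FTTT
  ..F.T
  ...TT
  ....T
  ...FT
Step 5: 3 trees catch fire, 4 burn out
  .FTTT
  ..FTT
  ....T
  ...TT
  ....T
  ....F

.FTTT
..FTT
....T
...TT
....T
....F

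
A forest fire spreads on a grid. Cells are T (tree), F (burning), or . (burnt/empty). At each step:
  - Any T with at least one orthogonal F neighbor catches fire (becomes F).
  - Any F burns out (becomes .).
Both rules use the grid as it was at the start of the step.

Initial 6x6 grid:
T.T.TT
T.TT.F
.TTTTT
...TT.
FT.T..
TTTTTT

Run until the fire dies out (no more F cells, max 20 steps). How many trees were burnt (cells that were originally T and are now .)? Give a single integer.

Answer: 20

Derivation:
Step 1: +4 fires, +2 burnt (F count now 4)
Step 2: +3 fires, +4 burnt (F count now 3)
Step 3: +3 fires, +3 burnt (F count now 3)
Step 4: +4 fires, +3 burnt (F count now 4)
Step 5: +4 fires, +4 burnt (F count now 4)
Step 6: +2 fires, +4 burnt (F count now 2)
Step 7: +0 fires, +2 burnt (F count now 0)
Fire out after step 7
Initially T: 22, now '.': 34
Total burnt (originally-T cells now '.'): 20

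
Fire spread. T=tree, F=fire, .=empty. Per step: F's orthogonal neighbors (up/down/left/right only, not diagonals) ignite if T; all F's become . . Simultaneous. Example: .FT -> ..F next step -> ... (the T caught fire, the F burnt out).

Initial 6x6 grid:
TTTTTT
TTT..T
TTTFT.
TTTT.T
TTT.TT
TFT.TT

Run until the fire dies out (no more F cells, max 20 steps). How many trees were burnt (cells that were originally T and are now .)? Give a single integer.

Answer: 23

Derivation:
Step 1: +6 fires, +2 burnt (F count now 6)
Step 2: +6 fires, +6 burnt (F count now 6)
Step 3: +4 fires, +6 burnt (F count now 4)
Step 4: +3 fires, +4 burnt (F count now 3)
Step 5: +2 fires, +3 burnt (F count now 2)
Step 6: +1 fires, +2 burnt (F count now 1)
Step 7: +1 fires, +1 burnt (F count now 1)
Step 8: +0 fires, +1 burnt (F count now 0)
Fire out after step 8
Initially T: 28, now '.': 31
Total burnt (originally-T cells now '.'): 23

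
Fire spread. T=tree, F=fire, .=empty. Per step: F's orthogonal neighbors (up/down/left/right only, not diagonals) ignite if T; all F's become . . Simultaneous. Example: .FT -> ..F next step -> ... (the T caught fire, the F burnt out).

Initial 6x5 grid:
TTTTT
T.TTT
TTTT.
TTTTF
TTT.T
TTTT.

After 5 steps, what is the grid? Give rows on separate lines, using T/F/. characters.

Step 1: 2 trees catch fire, 1 burn out
  TTTTT
  T.TTT
  TTTT.
  TTTF.
  TTT.F
  TTTT.
Step 2: 2 trees catch fire, 2 burn out
  TTTTT
  T.TTT
  TTTF.
  TTF..
  TTT..
  TTTT.
Step 3: 4 trees catch fire, 2 burn out
  TTTTT
  T.TFT
  TTF..
  TF...
  TTF..
  TTTT.
Step 4: 7 trees catch fire, 4 burn out
  TTTFT
  T.F.F
  TF...
  F....
  TF...
  TTFT.
Step 5: 6 trees catch fire, 7 burn out
  TTF.F
  T....
  F....
  .....
  F....
  TF.F.

TTF.F
T....
F....
.....
F....
TF.F.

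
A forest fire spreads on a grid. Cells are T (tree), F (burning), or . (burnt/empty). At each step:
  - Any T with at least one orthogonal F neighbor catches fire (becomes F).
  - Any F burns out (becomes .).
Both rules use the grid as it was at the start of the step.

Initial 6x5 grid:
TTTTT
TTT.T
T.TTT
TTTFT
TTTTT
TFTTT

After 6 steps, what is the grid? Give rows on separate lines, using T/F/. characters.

Step 1: 7 trees catch fire, 2 burn out
  TTTTT
  TTT.T
  T.TFT
  TTF.F
  TFTFT
  F.FTT
Step 2: 7 trees catch fire, 7 burn out
  TTTTT
  TTT.T
  T.F.F
  TF...
  F.F.F
  ...FT
Step 3: 4 trees catch fire, 7 burn out
  TTTTT
  TTF.F
  T....
  F....
  .....
  ....F
Step 4: 4 trees catch fire, 4 burn out
  TTFTF
  TF...
  F....
  .....
  .....
  .....
Step 5: 3 trees catch fire, 4 burn out
  TF.F.
  F....
  .....
  .....
  .....
  .....
Step 6: 1 trees catch fire, 3 burn out
  F....
  .....
  .....
  .....
  .....
  .....

F....
.....
.....
.....
.....
.....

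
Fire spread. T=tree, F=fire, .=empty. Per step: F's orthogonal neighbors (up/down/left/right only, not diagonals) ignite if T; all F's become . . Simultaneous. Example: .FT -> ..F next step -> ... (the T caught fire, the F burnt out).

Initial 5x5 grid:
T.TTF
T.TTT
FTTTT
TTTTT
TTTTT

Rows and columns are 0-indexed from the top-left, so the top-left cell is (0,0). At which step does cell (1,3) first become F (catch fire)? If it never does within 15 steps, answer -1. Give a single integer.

Step 1: cell (1,3)='T' (+5 fires, +2 burnt)
Step 2: cell (1,3)='F' (+7 fires, +5 burnt)
  -> target ignites at step 2
Step 3: cell (1,3)='.' (+5 fires, +7 burnt)
Step 4: cell (1,3)='.' (+3 fires, +5 burnt)
Step 5: cell (1,3)='.' (+1 fires, +3 burnt)
Step 6: cell (1,3)='.' (+0 fires, +1 burnt)
  fire out at step 6

2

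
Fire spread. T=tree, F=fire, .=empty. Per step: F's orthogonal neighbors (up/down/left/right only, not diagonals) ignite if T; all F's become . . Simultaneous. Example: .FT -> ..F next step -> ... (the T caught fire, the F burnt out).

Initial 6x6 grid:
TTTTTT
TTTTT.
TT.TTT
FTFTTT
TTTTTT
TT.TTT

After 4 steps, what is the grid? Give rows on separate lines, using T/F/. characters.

Step 1: 5 trees catch fire, 2 burn out
  TTTTTT
  TTTTT.
  FT.TTT
  .F.FTT
  FTFTTT
  TT.TTT
Step 2: 7 trees catch fire, 5 burn out
  TTTTTT
  FTTTT.
  .F.FTT
  ....FT
  .F.FTT
  FT.TTT
Step 3: 8 trees catch fire, 7 burn out
  FTTTTT
  .FTFT.
  ....FT
  .....F
  ....FT
  .F.FTT
Step 4: 7 trees catch fire, 8 burn out
  .FTFTT
  ..F.F.
  .....F
  ......
  .....F
  ....FT

.FTFTT
..F.F.
.....F
......
.....F
....FT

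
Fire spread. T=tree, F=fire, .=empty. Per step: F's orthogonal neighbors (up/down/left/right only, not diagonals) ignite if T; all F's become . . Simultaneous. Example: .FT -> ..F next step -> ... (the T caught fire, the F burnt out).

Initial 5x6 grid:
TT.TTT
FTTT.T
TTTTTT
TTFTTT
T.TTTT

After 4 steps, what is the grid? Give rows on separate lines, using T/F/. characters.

Step 1: 7 trees catch fire, 2 burn out
  FT.TTT
  .FTT.T
  FTFTTT
  TF.FTT
  T.FTTT
Step 2: 7 trees catch fire, 7 burn out
  .F.TTT
  ..FT.T
  .F.FTT
  F...FT
  T..FTT
Step 3: 5 trees catch fire, 7 burn out
  ...TTT
  ...F.T
  ....FT
  .....F
  F...FT
Step 4: 3 trees catch fire, 5 burn out
  ...FTT
  .....T
  .....F
  ......
  .....F

...FTT
.....T
.....F
......
.....F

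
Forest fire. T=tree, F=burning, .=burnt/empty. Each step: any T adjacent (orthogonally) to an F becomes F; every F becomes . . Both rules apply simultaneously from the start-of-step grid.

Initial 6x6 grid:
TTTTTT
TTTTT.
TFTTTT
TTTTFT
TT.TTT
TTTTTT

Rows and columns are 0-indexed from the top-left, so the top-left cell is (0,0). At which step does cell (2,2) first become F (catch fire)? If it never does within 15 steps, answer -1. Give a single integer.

Step 1: cell (2,2)='F' (+8 fires, +2 burnt)
  -> target ignites at step 1
Step 2: cell (2,2)='.' (+12 fires, +8 burnt)
Step 3: cell (2,2)='.' (+8 fires, +12 burnt)
Step 4: cell (2,2)='.' (+4 fires, +8 burnt)
Step 5: cell (2,2)='.' (+0 fires, +4 burnt)
  fire out at step 5

1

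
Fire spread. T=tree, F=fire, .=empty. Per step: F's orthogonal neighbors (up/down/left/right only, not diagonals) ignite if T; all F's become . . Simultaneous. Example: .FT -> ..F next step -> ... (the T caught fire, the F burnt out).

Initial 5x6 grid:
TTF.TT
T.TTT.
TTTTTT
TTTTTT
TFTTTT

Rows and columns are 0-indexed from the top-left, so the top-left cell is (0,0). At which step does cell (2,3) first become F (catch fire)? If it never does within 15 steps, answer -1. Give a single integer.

Step 1: cell (2,3)='T' (+5 fires, +2 burnt)
Step 2: cell (2,3)='T' (+7 fires, +5 burnt)
Step 3: cell (2,3)='F' (+6 fires, +7 burnt)
  -> target ignites at step 3
Step 4: cell (2,3)='.' (+4 fires, +6 burnt)
Step 5: cell (2,3)='.' (+3 fires, +4 burnt)
Step 6: cell (2,3)='.' (+0 fires, +3 burnt)
  fire out at step 6

3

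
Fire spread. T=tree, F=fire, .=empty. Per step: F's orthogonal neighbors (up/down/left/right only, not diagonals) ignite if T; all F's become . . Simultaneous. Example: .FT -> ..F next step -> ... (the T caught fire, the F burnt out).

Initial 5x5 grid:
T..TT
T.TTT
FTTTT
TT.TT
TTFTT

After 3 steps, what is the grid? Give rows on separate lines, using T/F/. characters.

Step 1: 5 trees catch fire, 2 burn out
  T..TT
  F.TTT
  .FTTT
  FT.TT
  TF.FT
Step 2: 6 trees catch fire, 5 burn out
  F..TT
  ..TTT
  ..FTT
  .F.FT
  F...F
Step 3: 3 trees catch fire, 6 burn out
  ...TT
  ..FTT
  ...FT
  ....F
  .....

...TT
..FTT
...FT
....F
.....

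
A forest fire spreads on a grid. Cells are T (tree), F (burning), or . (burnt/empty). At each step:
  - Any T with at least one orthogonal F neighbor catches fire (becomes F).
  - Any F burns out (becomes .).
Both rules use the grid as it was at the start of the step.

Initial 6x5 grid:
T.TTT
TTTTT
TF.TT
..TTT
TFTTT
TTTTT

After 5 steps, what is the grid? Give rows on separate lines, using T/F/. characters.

Step 1: 5 trees catch fire, 2 burn out
  T.TTT
  TFTTT
  F..TT
  ..TTT
  F.FTT
  TFTTT
Step 2: 6 trees catch fire, 5 burn out
  T.TTT
  F.FTT
  ...TT
  ..FTT
  ...FT
  F.FTT
Step 3: 6 trees catch fire, 6 burn out
  F.FTT
  ...FT
  ...TT
  ...FT
  ....F
  ...FT
Step 4: 5 trees catch fire, 6 burn out
  ...FT
  ....F
  ...FT
  ....F
  .....
  ....F
Step 5: 2 trees catch fire, 5 burn out
  ....F
  .....
  ....F
  .....
  .....
  .....

....F
.....
....F
.....
.....
.....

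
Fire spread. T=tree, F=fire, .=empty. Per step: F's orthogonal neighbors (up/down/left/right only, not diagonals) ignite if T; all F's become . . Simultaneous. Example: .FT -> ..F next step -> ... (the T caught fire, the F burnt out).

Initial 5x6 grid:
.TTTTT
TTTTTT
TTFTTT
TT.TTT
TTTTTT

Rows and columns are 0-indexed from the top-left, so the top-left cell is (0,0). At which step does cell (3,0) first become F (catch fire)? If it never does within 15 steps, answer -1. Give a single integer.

Step 1: cell (3,0)='T' (+3 fires, +1 burnt)
Step 2: cell (3,0)='T' (+7 fires, +3 burnt)
Step 3: cell (3,0)='F' (+9 fires, +7 burnt)
  -> target ignites at step 3
Step 4: cell (3,0)='.' (+6 fires, +9 burnt)
Step 5: cell (3,0)='.' (+2 fires, +6 burnt)
Step 6: cell (3,0)='.' (+0 fires, +2 burnt)
  fire out at step 6

3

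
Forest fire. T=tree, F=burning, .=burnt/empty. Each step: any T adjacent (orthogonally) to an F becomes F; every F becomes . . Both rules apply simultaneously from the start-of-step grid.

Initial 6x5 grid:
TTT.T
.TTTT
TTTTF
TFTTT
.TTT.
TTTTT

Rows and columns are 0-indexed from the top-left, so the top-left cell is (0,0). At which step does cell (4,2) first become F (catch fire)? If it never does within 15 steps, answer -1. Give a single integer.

Step 1: cell (4,2)='T' (+7 fires, +2 burnt)
Step 2: cell (4,2)='F' (+8 fires, +7 burnt)
  -> target ignites at step 2
Step 3: cell (4,2)='.' (+5 fires, +8 burnt)
Step 4: cell (4,2)='.' (+3 fires, +5 burnt)
Step 5: cell (4,2)='.' (+1 fires, +3 burnt)
Step 6: cell (4,2)='.' (+0 fires, +1 burnt)
  fire out at step 6

2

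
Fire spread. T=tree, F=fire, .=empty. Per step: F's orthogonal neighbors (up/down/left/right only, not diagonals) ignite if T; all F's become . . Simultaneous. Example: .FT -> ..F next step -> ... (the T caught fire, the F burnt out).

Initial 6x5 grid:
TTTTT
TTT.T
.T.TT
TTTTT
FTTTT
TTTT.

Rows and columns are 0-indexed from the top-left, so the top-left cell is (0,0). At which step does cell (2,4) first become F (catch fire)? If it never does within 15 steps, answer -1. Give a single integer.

Step 1: cell (2,4)='T' (+3 fires, +1 burnt)
Step 2: cell (2,4)='T' (+3 fires, +3 burnt)
Step 3: cell (2,4)='T' (+4 fires, +3 burnt)
Step 4: cell (2,4)='T' (+4 fires, +4 burnt)
Step 5: cell (2,4)='T' (+5 fires, +4 burnt)
Step 6: cell (2,4)='F' (+3 fires, +5 burnt)
  -> target ignites at step 6
Step 7: cell (2,4)='.' (+2 fires, +3 burnt)
Step 8: cell (2,4)='.' (+1 fires, +2 burnt)
Step 9: cell (2,4)='.' (+0 fires, +1 burnt)
  fire out at step 9

6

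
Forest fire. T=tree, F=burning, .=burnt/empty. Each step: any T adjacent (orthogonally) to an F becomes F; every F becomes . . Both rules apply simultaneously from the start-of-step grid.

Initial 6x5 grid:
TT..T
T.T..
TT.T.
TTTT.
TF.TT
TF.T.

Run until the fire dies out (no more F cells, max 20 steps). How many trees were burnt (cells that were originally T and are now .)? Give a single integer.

Answer: 15

Derivation:
Step 1: +3 fires, +2 burnt (F count now 3)
Step 2: +3 fires, +3 burnt (F count now 3)
Step 3: +2 fires, +3 burnt (F count now 2)
Step 4: +3 fires, +2 burnt (F count now 3)
Step 5: +3 fires, +3 burnt (F count now 3)
Step 6: +1 fires, +3 burnt (F count now 1)
Step 7: +0 fires, +1 burnt (F count now 0)
Fire out after step 7
Initially T: 17, now '.': 28
Total burnt (originally-T cells now '.'): 15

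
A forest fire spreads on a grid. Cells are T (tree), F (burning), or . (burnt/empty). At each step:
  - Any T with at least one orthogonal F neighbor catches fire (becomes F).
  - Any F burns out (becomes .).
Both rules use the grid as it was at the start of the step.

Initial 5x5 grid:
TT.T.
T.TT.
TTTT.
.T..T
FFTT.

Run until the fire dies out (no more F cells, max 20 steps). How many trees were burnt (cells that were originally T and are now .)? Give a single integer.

Step 1: +2 fires, +2 burnt (F count now 2)
Step 2: +2 fires, +2 burnt (F count now 2)
Step 3: +2 fires, +2 burnt (F count now 2)
Step 4: +3 fires, +2 burnt (F count now 3)
Step 5: +2 fires, +3 burnt (F count now 2)
Step 6: +2 fires, +2 burnt (F count now 2)
Step 7: +0 fires, +2 burnt (F count now 0)
Fire out after step 7
Initially T: 14, now '.': 24
Total burnt (originally-T cells now '.'): 13

Answer: 13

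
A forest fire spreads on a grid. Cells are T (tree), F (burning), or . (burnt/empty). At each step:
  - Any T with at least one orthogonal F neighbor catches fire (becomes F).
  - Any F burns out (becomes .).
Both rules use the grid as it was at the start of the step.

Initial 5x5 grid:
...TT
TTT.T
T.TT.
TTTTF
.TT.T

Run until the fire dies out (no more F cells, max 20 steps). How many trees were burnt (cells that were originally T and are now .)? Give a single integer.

Step 1: +2 fires, +1 burnt (F count now 2)
Step 2: +2 fires, +2 burnt (F count now 2)
Step 3: +3 fires, +2 burnt (F count now 3)
Step 4: +3 fires, +3 burnt (F count now 3)
Step 5: +2 fires, +3 burnt (F count now 2)
Step 6: +1 fires, +2 burnt (F count now 1)
Step 7: +0 fires, +1 burnt (F count now 0)
Fire out after step 7
Initially T: 16, now '.': 22
Total burnt (originally-T cells now '.'): 13

Answer: 13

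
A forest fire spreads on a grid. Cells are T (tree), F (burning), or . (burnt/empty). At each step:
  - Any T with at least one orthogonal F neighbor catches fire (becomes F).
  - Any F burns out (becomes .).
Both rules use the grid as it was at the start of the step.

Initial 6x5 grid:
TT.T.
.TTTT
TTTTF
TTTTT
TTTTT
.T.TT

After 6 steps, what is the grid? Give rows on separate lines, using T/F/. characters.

Step 1: 3 trees catch fire, 1 burn out
  TT.T.
  .TTTF
  TTTF.
  TTTTF
  TTTTT
  .T.TT
Step 2: 4 trees catch fire, 3 burn out
  TT.T.
  .TTF.
  TTF..
  TTTF.
  TTTTF
  .T.TT
Step 3: 6 trees catch fire, 4 burn out
  TT.F.
  .TF..
  TF...
  TTF..
  TTTF.
  .T.TF
Step 4: 5 trees catch fire, 6 burn out
  TT...
  .F...
  F....
  TF...
  TTF..
  .T.F.
Step 5: 3 trees catch fire, 5 burn out
  TF...
  .....
  .....
  F....
  TF...
  .T...
Step 6: 3 trees catch fire, 3 burn out
  F....
  .....
  .....
  .....
  F....
  .F...

F....
.....
.....
.....
F....
.F...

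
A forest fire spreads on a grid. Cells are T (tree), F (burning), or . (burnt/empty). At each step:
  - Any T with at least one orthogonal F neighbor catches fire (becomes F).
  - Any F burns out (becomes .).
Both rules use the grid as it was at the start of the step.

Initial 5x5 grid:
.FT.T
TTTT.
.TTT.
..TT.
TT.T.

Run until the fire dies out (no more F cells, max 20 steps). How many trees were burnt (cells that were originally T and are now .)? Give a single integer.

Answer: 11

Derivation:
Step 1: +2 fires, +1 burnt (F count now 2)
Step 2: +3 fires, +2 burnt (F count now 3)
Step 3: +2 fires, +3 burnt (F count now 2)
Step 4: +2 fires, +2 burnt (F count now 2)
Step 5: +1 fires, +2 burnt (F count now 1)
Step 6: +1 fires, +1 burnt (F count now 1)
Step 7: +0 fires, +1 burnt (F count now 0)
Fire out after step 7
Initially T: 14, now '.': 22
Total burnt (originally-T cells now '.'): 11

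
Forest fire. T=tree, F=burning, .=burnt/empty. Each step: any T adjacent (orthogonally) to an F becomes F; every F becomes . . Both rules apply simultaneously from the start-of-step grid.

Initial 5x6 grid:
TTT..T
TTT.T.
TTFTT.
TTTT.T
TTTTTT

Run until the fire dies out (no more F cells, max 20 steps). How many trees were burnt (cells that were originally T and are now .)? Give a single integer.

Step 1: +4 fires, +1 burnt (F count now 4)
Step 2: +7 fires, +4 burnt (F count now 7)
Step 3: +6 fires, +7 burnt (F count now 6)
Step 4: +3 fires, +6 burnt (F count now 3)
Step 5: +1 fires, +3 burnt (F count now 1)
Step 6: +1 fires, +1 burnt (F count now 1)
Step 7: +0 fires, +1 burnt (F count now 0)
Fire out after step 7
Initially T: 23, now '.': 29
Total burnt (originally-T cells now '.'): 22

Answer: 22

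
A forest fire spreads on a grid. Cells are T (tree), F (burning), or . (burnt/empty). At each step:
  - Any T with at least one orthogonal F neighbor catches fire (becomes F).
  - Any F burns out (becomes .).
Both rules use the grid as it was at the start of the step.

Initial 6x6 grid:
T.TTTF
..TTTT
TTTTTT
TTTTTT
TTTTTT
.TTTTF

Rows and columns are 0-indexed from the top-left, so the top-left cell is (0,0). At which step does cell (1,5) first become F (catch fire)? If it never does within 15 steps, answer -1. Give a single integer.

Step 1: cell (1,5)='F' (+4 fires, +2 burnt)
  -> target ignites at step 1
Step 2: cell (1,5)='.' (+6 fires, +4 burnt)
Step 3: cell (1,5)='.' (+6 fires, +6 burnt)
Step 4: cell (1,5)='.' (+5 fires, +6 burnt)
Step 5: cell (1,5)='.' (+3 fires, +5 burnt)
Step 6: cell (1,5)='.' (+3 fires, +3 burnt)
Step 7: cell (1,5)='.' (+2 fires, +3 burnt)
Step 8: cell (1,5)='.' (+0 fires, +2 burnt)
  fire out at step 8

1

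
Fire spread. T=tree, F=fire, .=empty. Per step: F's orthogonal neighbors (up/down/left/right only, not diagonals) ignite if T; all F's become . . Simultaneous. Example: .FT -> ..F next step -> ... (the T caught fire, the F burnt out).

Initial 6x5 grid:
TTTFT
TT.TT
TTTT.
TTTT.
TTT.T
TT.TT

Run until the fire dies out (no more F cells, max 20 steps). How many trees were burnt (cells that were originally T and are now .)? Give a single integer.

Step 1: +3 fires, +1 burnt (F count now 3)
Step 2: +3 fires, +3 burnt (F count now 3)
Step 3: +4 fires, +3 burnt (F count now 4)
Step 4: +3 fires, +4 burnt (F count now 3)
Step 5: +3 fires, +3 burnt (F count now 3)
Step 6: +2 fires, +3 burnt (F count now 2)
Step 7: +2 fires, +2 burnt (F count now 2)
Step 8: +1 fires, +2 burnt (F count now 1)
Step 9: +0 fires, +1 burnt (F count now 0)
Fire out after step 9
Initially T: 24, now '.': 27
Total burnt (originally-T cells now '.'): 21

Answer: 21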